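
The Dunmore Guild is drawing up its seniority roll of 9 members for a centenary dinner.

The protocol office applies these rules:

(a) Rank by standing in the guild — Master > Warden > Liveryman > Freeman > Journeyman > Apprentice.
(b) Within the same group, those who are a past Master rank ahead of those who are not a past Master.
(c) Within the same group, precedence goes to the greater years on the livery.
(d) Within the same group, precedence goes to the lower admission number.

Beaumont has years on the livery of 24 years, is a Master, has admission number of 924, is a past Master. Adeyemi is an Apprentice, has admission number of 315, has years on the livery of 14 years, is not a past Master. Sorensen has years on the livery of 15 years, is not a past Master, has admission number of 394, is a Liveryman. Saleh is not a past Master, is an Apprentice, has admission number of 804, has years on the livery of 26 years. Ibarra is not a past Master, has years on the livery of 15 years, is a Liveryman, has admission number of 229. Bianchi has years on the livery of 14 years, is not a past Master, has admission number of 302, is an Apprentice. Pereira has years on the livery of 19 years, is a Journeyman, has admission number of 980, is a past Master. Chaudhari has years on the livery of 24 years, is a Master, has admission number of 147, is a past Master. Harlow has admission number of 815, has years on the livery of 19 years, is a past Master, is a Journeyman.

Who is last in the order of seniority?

Adeyemi

By standing in the guild: Chaudhari and Beaumont (Master); then Ibarra and Sorensen (Liveryman); then Harlow and Pereira (Journeyman); then Saleh, Bianchi and Adeyemi (Apprentice).
Chaudhari and Beaumont are each a past Master, so the next rule applies.
Chaudhari and Beaumont both have years on the livery 24 years, so the next rule applies.
Among Chaudhari and Beaumont, by admission number (lower first): Chaudhari (147) before Beaumont (924).
Ibarra and Sorensen are each not a past Master, so the next rule applies.
Ibarra and Sorensen both have years on the livery 15 years, so the next rule applies.
Among Ibarra and Sorensen, by admission number (lower first): Ibarra (229) before Sorensen (394).
Harlow and Pereira are each a past Master, so the next rule applies.
Harlow and Pereira both have years on the livery 19 years, so the next rule applies.
Among Harlow and Pereira, by admission number (lower first): Harlow (815) before Pereira (980).
Saleh, Bianchi and Adeyemi are each not a past Master, so the next rule applies.
Among Saleh, Bianchi and Adeyemi, by years on the livery (higher first): Saleh (26 years) before Bianchi and Adeyemi (14 years).
Among Bianchi and Adeyemi, by admission number (lower first): Bianchi (302) before Adeyemi (315).
Order: Chaudhari, Beaumont, Ibarra, Sorensen, Harlow, Pereira, Saleh, Bianchi, Adeyemi.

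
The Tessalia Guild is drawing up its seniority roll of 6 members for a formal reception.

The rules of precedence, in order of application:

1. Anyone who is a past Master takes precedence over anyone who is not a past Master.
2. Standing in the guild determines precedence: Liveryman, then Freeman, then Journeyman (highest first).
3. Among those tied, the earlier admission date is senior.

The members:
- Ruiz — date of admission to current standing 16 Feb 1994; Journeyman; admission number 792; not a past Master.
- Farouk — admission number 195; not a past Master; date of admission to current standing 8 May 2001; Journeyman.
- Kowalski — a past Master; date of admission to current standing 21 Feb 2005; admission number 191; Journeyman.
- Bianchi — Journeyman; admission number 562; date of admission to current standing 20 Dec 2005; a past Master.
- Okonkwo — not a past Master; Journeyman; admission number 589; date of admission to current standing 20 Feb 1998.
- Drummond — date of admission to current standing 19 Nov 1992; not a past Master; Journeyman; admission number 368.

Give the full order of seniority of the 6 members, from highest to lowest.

Kowalski, Bianchi, Drummond, Ruiz, Okonkwo, Farouk

By the first rule: Kowalski and Bianchi (both a past Master); then Drummond, Ruiz, Okonkwo and Farouk (each not a past Master).
Kowalski and Bianchi are each Journeyman, so the next rule applies.
Among Kowalski and Bianchi, by date of admission to current standing (earlier first): Kowalski (21 Feb 2005) before Bianchi (20 Dec 2005).
Drummond, Ruiz, Okonkwo and Farouk are each Journeyman, so the next rule applies.
Among Drummond, Ruiz, Okonkwo and Farouk, by date of admission to current standing (earlier first): Drummond (19 Nov 1992) before Ruiz (16 Feb 1994) before Okonkwo (20 Feb 1998) before Farouk (8 May 2001).
Full order: Kowalski, Bianchi, Drummond, Ruiz, Okonkwo, Farouk.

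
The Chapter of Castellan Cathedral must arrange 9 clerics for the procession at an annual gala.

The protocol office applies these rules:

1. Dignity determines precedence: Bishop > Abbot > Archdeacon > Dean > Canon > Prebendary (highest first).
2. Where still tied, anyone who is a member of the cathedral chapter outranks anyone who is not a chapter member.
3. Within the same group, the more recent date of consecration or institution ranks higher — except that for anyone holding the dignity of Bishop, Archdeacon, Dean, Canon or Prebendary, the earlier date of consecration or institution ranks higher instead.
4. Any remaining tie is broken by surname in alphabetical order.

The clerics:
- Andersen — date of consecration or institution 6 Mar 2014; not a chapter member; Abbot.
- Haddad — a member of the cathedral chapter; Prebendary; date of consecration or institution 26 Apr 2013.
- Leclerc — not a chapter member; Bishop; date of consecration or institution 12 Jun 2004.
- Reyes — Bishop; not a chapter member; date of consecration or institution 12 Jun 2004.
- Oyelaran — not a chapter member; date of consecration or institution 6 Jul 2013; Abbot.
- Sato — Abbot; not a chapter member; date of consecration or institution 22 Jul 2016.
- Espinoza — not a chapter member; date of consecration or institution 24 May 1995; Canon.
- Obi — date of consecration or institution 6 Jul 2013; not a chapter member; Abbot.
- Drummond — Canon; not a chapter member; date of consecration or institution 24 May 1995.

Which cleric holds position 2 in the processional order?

Reyes

By dignity: Leclerc and Reyes (Bishop); then Sato, Andersen, Obi and Oyelaran (Abbot); then Drummond and Espinoza (Canon); then Haddad (Prebendary).
Leclerc and Reyes are each not a chapter member, so the next rule applies.
Leclerc and Reyes both have date of consecration or institution 12 Jun 2004, so the next rule applies.
Among Leclerc and Reyes, alphabetically by surname: Leclerc before Reyes.
Sato, Andersen, Obi and Oyelaran are each not a chapter member, so the next rule applies.
Among Sato, Andersen, Obi and Oyelaran, by date of consecration or institution (later first): Sato (22 Jul 2016) before Andersen (6 Mar 2014) before Obi and Oyelaran (6 Jul 2013).
Among Obi and Oyelaran, alphabetically by surname: Obi before Oyelaran.
Drummond and Espinoza are each not a chapter member, so the next rule applies.
Drummond and Espinoza both have date of consecration or institution 24 May 1995, so the next rule applies.
Among Drummond and Espinoza, alphabetically by surname: Drummond before Espinoza.
Order: Leclerc, Reyes, Sato, Andersen, Obi, Oyelaran, Drummond, Espinoza, Haddad.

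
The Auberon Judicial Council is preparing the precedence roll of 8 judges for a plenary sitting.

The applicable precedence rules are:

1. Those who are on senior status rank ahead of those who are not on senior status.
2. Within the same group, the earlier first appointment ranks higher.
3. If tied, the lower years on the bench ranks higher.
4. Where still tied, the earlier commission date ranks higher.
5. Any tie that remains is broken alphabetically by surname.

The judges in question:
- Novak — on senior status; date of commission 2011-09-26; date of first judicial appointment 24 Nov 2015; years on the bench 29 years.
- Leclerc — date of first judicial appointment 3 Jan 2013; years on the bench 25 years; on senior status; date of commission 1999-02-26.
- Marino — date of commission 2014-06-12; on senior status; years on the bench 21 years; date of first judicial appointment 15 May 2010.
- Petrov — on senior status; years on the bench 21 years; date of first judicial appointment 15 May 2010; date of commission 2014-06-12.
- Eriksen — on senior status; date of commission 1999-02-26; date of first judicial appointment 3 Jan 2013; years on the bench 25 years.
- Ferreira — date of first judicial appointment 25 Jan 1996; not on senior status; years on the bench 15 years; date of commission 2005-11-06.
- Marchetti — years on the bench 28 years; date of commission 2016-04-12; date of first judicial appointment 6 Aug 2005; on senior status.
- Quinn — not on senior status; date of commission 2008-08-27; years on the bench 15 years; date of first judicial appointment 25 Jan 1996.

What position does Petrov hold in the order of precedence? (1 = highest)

3

By the first rule: Marchetti, Marino, Petrov, Eriksen, Leclerc and Novak (each on senior status); then Ferreira and Quinn (both not on senior status).
Among Marchetti, Marino, Petrov, Eriksen, Leclerc and Novak, by date of first judicial appointment (earlier first): Marchetti (6 Aug 2005) before Marino and Petrov (15 May 2010) before Eriksen and Leclerc (3 Jan 2013) before Novak (24 Nov 2015).
Marino and Petrov both have years on the bench 21 years, so the next rule applies.
Marino and Petrov both have date of commission 2014-06-12, so the next rule applies.
Among Marino and Petrov, alphabetically by surname: Marino before Petrov.
Eriksen and Leclerc both have years on the bench 25 years, so the next rule applies.
Eriksen and Leclerc both have date of commission 1999-02-26, so the next rule applies.
Among Eriksen and Leclerc, alphabetically by surname: Eriksen before Leclerc.
Ferreira and Quinn both have date of first judicial appointment 25 Jan 1996, so the next rule applies.
Ferreira and Quinn both have years on the bench 15 years, so the next rule applies.
Among Ferreira and Quinn, by date of commission (earlier first): Ferreira (2005-11-06) before Quinn (2008-08-27).
Order: Marchetti, Marino, Petrov, Eriksen, Leclerc, Novak, Ferreira, Quinn. So position 3.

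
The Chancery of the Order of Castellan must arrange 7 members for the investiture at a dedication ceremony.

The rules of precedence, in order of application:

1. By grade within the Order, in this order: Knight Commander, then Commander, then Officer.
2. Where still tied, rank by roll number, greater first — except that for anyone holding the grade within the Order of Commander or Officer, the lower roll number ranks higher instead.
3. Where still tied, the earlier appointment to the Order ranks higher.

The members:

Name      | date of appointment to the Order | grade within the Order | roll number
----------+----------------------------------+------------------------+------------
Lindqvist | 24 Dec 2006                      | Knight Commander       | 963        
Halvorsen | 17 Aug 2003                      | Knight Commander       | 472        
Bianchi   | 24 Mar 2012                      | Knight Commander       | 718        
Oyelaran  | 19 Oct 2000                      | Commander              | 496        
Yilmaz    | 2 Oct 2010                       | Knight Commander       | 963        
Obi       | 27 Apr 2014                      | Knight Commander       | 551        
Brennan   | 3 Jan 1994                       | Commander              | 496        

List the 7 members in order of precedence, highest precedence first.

Lindqvist, Yilmaz, Bianchi, Obi, Halvorsen, Brennan, Oyelaran

By grade within the Order: Lindqvist, Yilmaz, Bianchi, Obi and Halvorsen (Knight Commander); then Brennan and Oyelaran (Commander).
Among Lindqvist, Yilmaz, Bianchi, Obi and Halvorsen, by roll number (higher first): Lindqvist and Yilmaz (963) before Bianchi (718) before Obi (551) before Halvorsen (472).
Among Lindqvist and Yilmaz, by date of appointment to the Order (earlier first): Lindqvist (24 Dec 2006) before Yilmaz (2 Oct 2010).
Brennan and Oyelaran both have roll number 496, so the next rule applies.
Among Brennan and Oyelaran, by date of appointment to the Order (earlier first): Brennan (3 Jan 1994) before Oyelaran (19 Oct 2000).
Full order: Lindqvist, Yilmaz, Bianchi, Obi, Halvorsen, Brennan, Oyelaran.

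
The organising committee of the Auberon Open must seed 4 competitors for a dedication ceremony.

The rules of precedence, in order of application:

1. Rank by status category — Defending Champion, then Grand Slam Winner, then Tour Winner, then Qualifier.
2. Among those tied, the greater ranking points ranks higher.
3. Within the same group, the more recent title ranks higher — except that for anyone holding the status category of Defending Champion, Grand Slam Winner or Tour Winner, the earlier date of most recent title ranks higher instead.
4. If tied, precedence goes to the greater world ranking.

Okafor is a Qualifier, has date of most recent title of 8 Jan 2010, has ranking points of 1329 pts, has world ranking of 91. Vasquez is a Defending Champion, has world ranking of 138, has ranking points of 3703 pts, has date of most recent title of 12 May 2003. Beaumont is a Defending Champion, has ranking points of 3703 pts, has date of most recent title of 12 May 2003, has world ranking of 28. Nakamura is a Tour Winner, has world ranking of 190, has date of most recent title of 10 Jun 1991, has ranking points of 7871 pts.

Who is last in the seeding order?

Okafor

By status category: Vasquez and Beaumont (Defending Champion); then Nakamura (Tour Winner); then Okafor (Qualifier).
Vasquez and Beaumont both have ranking points 3703 pts, so the next rule applies.
Vasquez and Beaumont both have date of most recent title 12 May 2003, so the next rule applies.
Among Vasquez and Beaumont, by world ranking (higher first): Vasquez (138) before Beaumont (28).
Order: Vasquez, Beaumont, Nakamura, Okafor.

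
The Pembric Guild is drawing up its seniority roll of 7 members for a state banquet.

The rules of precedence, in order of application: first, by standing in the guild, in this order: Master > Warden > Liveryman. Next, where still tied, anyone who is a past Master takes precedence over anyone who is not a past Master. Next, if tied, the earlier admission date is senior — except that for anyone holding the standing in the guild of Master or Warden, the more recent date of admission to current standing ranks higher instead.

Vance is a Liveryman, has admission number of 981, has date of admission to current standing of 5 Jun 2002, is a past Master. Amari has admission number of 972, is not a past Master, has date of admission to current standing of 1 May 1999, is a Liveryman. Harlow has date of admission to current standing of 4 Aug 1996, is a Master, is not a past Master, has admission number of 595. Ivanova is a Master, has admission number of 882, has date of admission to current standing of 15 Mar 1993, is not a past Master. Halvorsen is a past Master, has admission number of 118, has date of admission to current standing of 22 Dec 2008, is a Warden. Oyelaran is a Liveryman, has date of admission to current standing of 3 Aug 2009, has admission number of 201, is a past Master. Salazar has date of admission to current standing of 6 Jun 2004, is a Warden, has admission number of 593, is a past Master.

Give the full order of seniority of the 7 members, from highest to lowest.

By standing in the guild: Harlow and Ivanova (Master); then Halvorsen and Salazar (Warden); then Vance, Oyelaran and Amari (Liveryman).
Harlow and Ivanova are each not a past Master, so the next rule applies.
Among Harlow and Ivanova, by date of admission to current standing (later first) (reversed rule for this group): Harlow (4 Aug 1996) before Ivanova (15 Mar 1993).
Halvorsen and Salazar are each a past Master, so the next rule applies.
Among Halvorsen and Salazar, by date of admission to current standing (later first) (reversed rule for this group): Halvorsen (22 Dec 2008) before Salazar (6 Jun 2004).
Among Vance, Oyelaran and Amari, a past Master before not a past Master: Vance and Oyelaran (a past Master) before Amari (not a past Master).
Among Vance and Oyelaran, by date of admission to current standing (earlier first): Vance (5 Jun 2002) before Oyelaran (3 Aug 2009).
Full order: Harlow, Ivanova, Halvorsen, Salazar, Vance, Oyelaran, Amari.

Harlow, Ivanova, Halvorsen, Salazar, Vance, Oyelaran, Amari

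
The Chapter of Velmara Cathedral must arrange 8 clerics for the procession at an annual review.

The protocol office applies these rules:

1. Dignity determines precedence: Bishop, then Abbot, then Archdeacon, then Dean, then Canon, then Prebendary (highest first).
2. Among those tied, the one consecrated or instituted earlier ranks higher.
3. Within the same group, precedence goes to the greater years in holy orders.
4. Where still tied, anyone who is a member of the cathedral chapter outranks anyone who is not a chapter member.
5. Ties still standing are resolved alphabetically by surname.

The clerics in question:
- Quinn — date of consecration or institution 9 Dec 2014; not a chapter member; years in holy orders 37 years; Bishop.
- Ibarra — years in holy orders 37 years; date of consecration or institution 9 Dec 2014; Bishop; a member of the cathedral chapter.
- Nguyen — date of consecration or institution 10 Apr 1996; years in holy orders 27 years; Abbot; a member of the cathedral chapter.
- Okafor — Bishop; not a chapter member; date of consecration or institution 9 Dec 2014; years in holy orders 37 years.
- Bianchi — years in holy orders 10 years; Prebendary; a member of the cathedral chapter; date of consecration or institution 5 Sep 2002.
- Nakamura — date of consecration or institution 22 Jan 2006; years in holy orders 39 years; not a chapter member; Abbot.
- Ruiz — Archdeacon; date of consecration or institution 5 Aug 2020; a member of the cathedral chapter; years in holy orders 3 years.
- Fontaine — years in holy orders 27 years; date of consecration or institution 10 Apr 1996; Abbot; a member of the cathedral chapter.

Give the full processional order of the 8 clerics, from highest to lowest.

Ibarra, Okafor, Quinn, Fontaine, Nguyen, Nakamura, Ruiz, Bianchi

By dignity: Ibarra, Okafor and Quinn (Bishop); then Fontaine, Nguyen and Nakamura (Abbot); then Ruiz (Archdeacon); then Bianchi (Prebendary).
Ibarra, Okafor and Quinn all have date of consecration or institution 9 Dec 2014, so the next rule applies.
Ibarra, Okafor and Quinn all have years in holy orders 37 years, so the next rule applies.
Among Ibarra, Okafor and Quinn, a member of the cathedral chapter before not a chapter member: Ibarra (a member of the cathedral chapter) before Okafor and Quinn (not a chapter member).
Among Okafor and Quinn, alphabetically by surname: Okafor before Quinn.
Among Fontaine, Nguyen and Nakamura, by date of consecration or institution (earlier first): Fontaine and Nguyen (10 Apr 1996) before Nakamura (22 Jan 2006).
Fontaine and Nguyen both have years in holy orders 27 years, so the next rule applies.
Fontaine and Nguyen are each a member of the cathedral chapter, so the next rule applies.
Among Fontaine and Nguyen, alphabetically by surname: Fontaine before Nguyen.
Full order: Ibarra, Okafor, Quinn, Fontaine, Nguyen, Nakamura, Ruiz, Bianchi.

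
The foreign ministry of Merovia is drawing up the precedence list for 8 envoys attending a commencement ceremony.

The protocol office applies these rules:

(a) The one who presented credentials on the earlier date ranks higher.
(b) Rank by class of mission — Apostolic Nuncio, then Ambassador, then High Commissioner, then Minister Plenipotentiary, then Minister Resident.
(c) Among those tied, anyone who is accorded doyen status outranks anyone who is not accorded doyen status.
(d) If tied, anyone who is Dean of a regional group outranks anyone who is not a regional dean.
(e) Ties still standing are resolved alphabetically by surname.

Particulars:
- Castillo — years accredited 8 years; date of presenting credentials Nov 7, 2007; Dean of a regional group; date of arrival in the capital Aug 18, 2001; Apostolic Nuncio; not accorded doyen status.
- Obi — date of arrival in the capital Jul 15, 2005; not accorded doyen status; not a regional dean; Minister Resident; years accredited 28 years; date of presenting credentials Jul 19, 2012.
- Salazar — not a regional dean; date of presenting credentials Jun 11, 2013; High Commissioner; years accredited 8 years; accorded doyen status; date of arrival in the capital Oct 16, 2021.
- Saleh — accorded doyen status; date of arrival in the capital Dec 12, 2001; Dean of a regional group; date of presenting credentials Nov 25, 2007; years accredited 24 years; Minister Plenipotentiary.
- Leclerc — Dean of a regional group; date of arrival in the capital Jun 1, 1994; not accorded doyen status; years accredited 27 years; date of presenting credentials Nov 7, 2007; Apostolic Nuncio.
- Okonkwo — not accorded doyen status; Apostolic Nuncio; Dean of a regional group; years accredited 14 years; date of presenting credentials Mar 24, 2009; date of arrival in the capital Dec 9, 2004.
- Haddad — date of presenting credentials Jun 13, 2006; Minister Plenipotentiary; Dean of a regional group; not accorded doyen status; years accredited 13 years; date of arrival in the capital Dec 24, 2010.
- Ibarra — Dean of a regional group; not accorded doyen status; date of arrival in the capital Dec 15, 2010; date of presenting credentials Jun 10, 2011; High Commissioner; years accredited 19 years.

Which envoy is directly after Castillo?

By date of presenting credentials (earlier first): Haddad (Jun 13, 2006); then Castillo and Leclerc (both Nov 7, 2007); then Saleh (Nov 25, 2007); then Okonkwo (Mar 24, 2009); then Ibarra (Jun 10, 2011); then Obi (Jul 19, 2012); then Salazar (Jun 11, 2013).
Castillo and Leclerc are each Apostolic Nuncio, so the next rule applies.
Castillo and Leclerc are each not accorded doyen status, so the next rule applies.
Castillo and Leclerc are each Dean of a regional group, so the next rule applies.
Among Castillo and Leclerc, alphabetically by surname: Castillo before Leclerc.
Order: Haddad, Castillo, Leclerc, Saleh, Okonkwo, Ibarra, Obi, Salazar.

Leclerc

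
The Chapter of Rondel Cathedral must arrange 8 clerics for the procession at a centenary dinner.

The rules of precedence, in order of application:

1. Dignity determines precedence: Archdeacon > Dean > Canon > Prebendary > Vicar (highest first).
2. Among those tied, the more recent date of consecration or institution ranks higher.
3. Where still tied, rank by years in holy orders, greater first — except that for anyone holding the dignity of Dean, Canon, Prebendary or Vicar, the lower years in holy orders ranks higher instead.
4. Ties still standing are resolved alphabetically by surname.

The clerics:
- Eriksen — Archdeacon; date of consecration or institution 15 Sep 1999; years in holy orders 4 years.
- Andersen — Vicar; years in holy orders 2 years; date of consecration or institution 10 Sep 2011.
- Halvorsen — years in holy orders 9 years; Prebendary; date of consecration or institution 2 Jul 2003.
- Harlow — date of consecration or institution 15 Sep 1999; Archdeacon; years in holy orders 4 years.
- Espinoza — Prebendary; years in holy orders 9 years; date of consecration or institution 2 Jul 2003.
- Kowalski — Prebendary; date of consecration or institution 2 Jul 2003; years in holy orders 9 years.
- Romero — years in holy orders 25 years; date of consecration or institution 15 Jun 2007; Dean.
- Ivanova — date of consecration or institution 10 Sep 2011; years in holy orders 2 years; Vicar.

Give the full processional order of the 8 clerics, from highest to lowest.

Eriksen, Harlow, Romero, Espinoza, Halvorsen, Kowalski, Andersen, Ivanova

By dignity: Eriksen and Harlow (Archdeacon); then Romero (Dean); then Espinoza, Halvorsen and Kowalski (Prebendary); then Andersen and Ivanova (Vicar).
Eriksen and Harlow both have date of consecration or institution 15 Sep 1999, so the next rule applies.
Eriksen and Harlow both have years in holy orders 4 years, so the next rule applies.
Among Eriksen and Harlow, alphabetically by surname: Eriksen before Harlow.
Espinoza, Halvorsen and Kowalski all have date of consecration or institution 2 Jul 2003, so the next rule applies.
Espinoza, Halvorsen and Kowalski all have years in holy orders 9 years, so the next rule applies.
Among Espinoza, Halvorsen and Kowalski, alphabetically by surname: Espinoza before Halvorsen before Kowalski.
Andersen and Ivanova both have date of consecration or institution 10 Sep 2011, so the next rule applies.
Andersen and Ivanova both have years in holy orders 2 years, so the next rule applies.
Among Andersen and Ivanova, alphabetically by surname: Andersen before Ivanova.
Full order: Eriksen, Harlow, Romero, Espinoza, Halvorsen, Kowalski, Andersen, Ivanova.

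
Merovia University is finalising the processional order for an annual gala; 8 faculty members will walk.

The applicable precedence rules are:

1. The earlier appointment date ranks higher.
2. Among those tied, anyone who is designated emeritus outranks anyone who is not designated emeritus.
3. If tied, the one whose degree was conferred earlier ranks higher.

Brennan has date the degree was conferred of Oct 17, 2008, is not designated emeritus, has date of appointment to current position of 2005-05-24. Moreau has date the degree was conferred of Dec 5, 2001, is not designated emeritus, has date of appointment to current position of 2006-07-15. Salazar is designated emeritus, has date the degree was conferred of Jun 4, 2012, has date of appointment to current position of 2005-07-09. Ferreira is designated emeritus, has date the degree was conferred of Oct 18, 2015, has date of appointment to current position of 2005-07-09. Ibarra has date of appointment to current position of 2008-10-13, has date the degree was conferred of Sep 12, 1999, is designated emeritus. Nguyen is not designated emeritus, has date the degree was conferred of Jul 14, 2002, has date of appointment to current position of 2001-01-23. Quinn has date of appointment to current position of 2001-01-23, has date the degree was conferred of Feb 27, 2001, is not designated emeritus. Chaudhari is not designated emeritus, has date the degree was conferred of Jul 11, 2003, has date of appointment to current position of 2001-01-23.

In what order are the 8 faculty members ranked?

By date of appointment to current position (earlier first): Quinn, Nguyen and Chaudhari (each 2001-01-23); then Brennan (2005-05-24); then Salazar and Ferreira (both 2005-07-09); then Moreau (2006-07-15); then Ibarra (2008-10-13).
Quinn, Nguyen and Chaudhari are each not designated emeritus, so the next rule applies.
Among Quinn, Nguyen and Chaudhari, by date the degree was conferred (earlier first): Quinn (Feb 27, 2001) before Nguyen (Jul 14, 2002) before Chaudhari (Jul 11, 2003).
Salazar and Ferreira are each designated emeritus, so the next rule applies.
Among Salazar and Ferreira, by date the degree was conferred (earlier first): Salazar (Jun 4, 2012) before Ferreira (Oct 18, 2015).
Full order: Quinn, Nguyen, Chaudhari, Brennan, Salazar, Ferreira, Moreau, Ibarra.

Quinn, Nguyen, Chaudhari, Brennan, Salazar, Ferreira, Moreau, Ibarra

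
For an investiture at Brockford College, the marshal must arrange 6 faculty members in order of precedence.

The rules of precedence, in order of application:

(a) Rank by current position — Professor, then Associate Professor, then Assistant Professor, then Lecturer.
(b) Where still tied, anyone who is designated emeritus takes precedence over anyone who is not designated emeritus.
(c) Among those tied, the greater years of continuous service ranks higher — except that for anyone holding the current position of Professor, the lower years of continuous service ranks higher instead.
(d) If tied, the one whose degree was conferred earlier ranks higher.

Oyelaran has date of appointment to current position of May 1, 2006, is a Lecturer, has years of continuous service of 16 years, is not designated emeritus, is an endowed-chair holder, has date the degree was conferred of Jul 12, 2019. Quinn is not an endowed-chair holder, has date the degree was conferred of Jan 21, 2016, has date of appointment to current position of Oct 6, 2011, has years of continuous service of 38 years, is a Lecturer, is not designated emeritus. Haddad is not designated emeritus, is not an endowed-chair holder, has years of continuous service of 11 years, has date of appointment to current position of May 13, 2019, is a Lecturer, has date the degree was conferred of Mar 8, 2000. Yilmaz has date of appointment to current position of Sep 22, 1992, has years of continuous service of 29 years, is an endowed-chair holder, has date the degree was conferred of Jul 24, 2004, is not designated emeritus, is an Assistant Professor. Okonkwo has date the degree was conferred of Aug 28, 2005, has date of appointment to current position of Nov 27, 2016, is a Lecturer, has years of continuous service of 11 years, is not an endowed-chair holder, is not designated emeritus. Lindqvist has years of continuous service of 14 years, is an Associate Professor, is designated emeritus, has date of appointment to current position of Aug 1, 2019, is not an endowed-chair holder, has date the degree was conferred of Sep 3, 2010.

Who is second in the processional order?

By current position: Lindqvist (Associate Professor); then Yilmaz (Assistant Professor); then Quinn, Oyelaran, Haddad and Okonkwo (Lecturer).
Quinn, Oyelaran, Haddad and Okonkwo are each not designated emeritus, so the next rule applies.
Among Quinn, Oyelaran, Haddad and Okonkwo, by years of continuous service (higher first): Quinn (38 years) before Oyelaran (16 years) before Haddad and Okonkwo (11 years).
Among Haddad and Okonkwo, by date the degree was conferred (earlier first): Haddad (Mar 8, 2000) before Okonkwo (Aug 28, 2005).
Order: Lindqvist, Yilmaz, Quinn, Oyelaran, Haddad, Okonkwo.

Yilmaz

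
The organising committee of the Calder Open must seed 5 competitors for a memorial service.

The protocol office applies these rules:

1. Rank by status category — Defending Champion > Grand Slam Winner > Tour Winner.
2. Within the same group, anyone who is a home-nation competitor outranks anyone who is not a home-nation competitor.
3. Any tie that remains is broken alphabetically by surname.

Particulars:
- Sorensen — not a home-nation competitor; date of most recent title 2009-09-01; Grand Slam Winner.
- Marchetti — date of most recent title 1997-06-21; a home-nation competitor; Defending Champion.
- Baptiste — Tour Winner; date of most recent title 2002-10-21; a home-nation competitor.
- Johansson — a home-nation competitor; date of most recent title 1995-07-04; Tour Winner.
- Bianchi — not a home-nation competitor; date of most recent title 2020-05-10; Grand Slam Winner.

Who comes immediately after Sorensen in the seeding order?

Baptiste

By status category: Marchetti (Defending Champion); then Bianchi and Sorensen (Grand Slam Winner); then Baptiste and Johansson (Tour Winner).
Bianchi and Sorensen are each not a home-nation competitor, so the next rule applies.
Among Bianchi and Sorensen, alphabetically by surname: Bianchi before Sorensen.
Baptiste and Johansson are each a home-nation competitor, so the next rule applies.
Among Baptiste and Johansson, alphabetically by surname: Baptiste before Johansson.
Order: Marchetti, Bianchi, Sorensen, Baptiste, Johansson.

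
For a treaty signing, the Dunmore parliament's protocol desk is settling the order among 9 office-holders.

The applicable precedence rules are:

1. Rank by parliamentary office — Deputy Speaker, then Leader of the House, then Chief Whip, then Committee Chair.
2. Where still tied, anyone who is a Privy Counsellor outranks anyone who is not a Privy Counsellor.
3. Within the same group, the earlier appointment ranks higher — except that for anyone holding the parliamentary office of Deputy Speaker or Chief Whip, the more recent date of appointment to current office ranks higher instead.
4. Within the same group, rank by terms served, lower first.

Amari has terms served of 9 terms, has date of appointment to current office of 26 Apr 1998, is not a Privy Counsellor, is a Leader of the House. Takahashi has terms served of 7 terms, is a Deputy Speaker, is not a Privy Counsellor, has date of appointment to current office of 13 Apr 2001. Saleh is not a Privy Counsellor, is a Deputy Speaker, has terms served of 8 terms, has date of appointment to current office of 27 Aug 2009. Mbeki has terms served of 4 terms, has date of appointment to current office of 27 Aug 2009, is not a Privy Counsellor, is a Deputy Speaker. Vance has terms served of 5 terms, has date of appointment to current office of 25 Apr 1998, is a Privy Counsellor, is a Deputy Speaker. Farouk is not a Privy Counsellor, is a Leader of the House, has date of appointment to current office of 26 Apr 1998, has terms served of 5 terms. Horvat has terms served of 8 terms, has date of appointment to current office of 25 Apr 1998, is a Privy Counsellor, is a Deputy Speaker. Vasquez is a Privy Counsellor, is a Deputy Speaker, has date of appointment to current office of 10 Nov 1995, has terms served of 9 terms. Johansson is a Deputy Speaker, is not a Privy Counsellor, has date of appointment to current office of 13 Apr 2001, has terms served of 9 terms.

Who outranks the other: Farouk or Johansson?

Johansson

By parliamentary office: Vance, Horvat, Vasquez, Mbeki, Saleh, Takahashi and Johansson (Deputy Speaker); then Farouk and Amari (Leader of the House).
Among Vance, Horvat, Vasquez, Mbeki, Saleh, Takahashi and Johansson, a Privy Counsellor before not a Privy Counsellor: Vance, Horvat and Vasquez (a Privy Counsellor) before Mbeki, Saleh, Takahashi and Johansson (not a Privy Counsellor).
Among Vance, Horvat and Vasquez, by date of appointment to current office (later first) (reversed rule for this group): Vance and Horvat (25 Apr 1998) before Vasquez (10 Nov 1995).
Among Vance and Horvat, by terms served (lower first): Vance (5 terms) before Horvat (8 terms).
Among Mbeki, Saleh, Takahashi and Johansson, by date of appointment to current office (later first) (reversed rule for this group): Mbeki and Saleh (27 Aug 2009) before Takahashi and Johansson (13 Apr 2001).
Among Mbeki and Saleh, by terms served (lower first): Mbeki (4 terms) before Saleh (8 terms).
Among Takahashi and Johansson, by terms served (lower first): Takahashi (7 terms) before Johansson (9 terms).
Farouk and Amari are each not a Privy Counsellor, so the next rule applies.
Farouk and Amari both have date of appointment to current office 26 Apr 1998, so the next rule applies.
Among Farouk and Amari, by terms served (lower first): Farouk (5 terms) before Amari (9 terms).
So Johansson takes precedence.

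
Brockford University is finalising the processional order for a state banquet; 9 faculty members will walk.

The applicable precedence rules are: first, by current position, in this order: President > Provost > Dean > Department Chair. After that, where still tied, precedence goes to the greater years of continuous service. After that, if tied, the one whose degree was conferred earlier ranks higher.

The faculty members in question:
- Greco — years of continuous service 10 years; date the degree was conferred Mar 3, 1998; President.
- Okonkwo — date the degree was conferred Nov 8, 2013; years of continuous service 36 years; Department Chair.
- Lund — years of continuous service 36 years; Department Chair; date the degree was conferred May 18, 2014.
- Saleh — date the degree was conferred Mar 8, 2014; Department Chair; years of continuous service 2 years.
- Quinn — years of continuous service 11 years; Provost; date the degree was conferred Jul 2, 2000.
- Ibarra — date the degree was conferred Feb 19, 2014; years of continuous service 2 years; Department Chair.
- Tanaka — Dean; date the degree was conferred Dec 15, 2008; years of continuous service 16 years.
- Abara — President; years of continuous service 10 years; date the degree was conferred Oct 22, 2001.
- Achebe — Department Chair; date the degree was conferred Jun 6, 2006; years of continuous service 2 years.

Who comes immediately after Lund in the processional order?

Achebe

By current position: Greco and Abara (President); then Quinn (Provost); then Tanaka (Dean); then Okonkwo, Lund, Achebe, Ibarra and Saleh (Department Chair).
Greco and Abara both have years of continuous service 10 years, so the next rule applies.
Among Greco and Abara, by date the degree was conferred (earlier first): Greco (Mar 3, 1998) before Abara (Oct 22, 2001).
Among Okonkwo, Lund, Achebe, Ibarra and Saleh, by years of continuous service (higher first): Okonkwo and Lund (36 years) before Achebe, Ibarra and Saleh (2 years).
Among Okonkwo and Lund, by date the degree was conferred (earlier first): Okonkwo (Nov 8, 2013) before Lund (May 18, 2014).
Among Achebe, Ibarra and Saleh, by date the degree was conferred (earlier first): Achebe (Jun 6, 2006) before Ibarra (Feb 19, 2014) before Saleh (Mar 8, 2014).
Order: Greco, Abara, Quinn, Tanaka, Okonkwo, Lund, Achebe, Ibarra, Saleh.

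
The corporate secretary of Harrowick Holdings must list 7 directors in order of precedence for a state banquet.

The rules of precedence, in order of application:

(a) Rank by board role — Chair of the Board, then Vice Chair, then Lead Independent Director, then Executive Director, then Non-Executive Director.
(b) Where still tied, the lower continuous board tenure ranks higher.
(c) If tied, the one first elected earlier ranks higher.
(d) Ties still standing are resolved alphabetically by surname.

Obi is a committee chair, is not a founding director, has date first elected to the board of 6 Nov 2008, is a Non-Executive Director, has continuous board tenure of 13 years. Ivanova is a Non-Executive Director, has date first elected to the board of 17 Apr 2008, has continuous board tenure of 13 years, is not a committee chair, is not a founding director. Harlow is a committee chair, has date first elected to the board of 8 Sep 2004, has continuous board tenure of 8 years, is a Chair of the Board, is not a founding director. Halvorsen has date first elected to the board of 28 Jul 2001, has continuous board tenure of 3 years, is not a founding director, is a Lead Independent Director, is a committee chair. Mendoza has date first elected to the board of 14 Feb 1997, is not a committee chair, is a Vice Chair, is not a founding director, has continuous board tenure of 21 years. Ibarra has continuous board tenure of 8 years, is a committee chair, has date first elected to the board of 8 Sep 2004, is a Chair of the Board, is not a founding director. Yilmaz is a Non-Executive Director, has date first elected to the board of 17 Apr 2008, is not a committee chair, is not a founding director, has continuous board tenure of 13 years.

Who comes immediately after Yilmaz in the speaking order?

Obi

By board role: Harlow and Ibarra (Chair of the Board); then Mendoza (Vice Chair); then Halvorsen (Lead Independent Director); then Ivanova, Yilmaz and Obi (Non-Executive Director).
Harlow and Ibarra both have continuous board tenure 8 years, so the next rule applies.
Harlow and Ibarra both have date first elected to the board 8 Sep 2004, so the next rule applies.
Among Harlow and Ibarra, alphabetically by surname: Harlow before Ibarra.
Ivanova, Yilmaz and Obi all have continuous board tenure 13 years, so the next rule applies.
Among Ivanova, Yilmaz and Obi, by date first elected to the board (earlier first): Ivanova and Yilmaz (17 Apr 2008) before Obi (6 Nov 2008).
Among Ivanova and Yilmaz, alphabetically by surname: Ivanova before Yilmaz.
Order: Harlow, Ibarra, Mendoza, Halvorsen, Ivanova, Yilmaz, Obi.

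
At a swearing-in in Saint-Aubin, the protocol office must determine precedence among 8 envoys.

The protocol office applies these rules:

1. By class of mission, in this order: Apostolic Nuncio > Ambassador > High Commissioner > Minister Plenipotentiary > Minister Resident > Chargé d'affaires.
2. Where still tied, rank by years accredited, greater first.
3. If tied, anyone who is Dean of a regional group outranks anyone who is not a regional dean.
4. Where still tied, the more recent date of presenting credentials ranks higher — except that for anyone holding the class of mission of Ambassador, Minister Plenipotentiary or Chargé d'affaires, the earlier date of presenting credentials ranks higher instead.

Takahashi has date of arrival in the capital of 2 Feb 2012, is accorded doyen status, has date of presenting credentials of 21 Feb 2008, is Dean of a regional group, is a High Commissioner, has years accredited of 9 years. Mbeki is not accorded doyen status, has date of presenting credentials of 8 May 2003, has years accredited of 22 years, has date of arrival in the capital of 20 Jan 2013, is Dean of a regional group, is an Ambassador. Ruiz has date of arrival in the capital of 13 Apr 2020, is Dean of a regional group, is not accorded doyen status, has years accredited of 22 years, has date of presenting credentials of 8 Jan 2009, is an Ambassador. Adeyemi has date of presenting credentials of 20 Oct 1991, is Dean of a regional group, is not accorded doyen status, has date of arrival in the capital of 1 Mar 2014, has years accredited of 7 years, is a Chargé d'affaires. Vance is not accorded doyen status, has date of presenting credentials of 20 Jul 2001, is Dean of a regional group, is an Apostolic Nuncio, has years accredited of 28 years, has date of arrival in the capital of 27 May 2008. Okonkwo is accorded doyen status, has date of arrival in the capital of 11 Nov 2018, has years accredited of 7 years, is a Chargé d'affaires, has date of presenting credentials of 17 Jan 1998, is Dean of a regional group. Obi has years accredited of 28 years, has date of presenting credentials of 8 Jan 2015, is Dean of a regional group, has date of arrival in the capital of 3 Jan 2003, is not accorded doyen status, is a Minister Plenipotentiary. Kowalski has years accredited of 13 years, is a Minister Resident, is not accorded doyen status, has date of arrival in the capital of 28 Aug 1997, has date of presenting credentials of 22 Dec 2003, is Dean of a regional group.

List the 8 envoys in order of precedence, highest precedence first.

Vance, Mbeki, Ruiz, Takahashi, Obi, Kowalski, Adeyemi, Okonkwo

By class of mission: Vance (Apostolic Nuncio); then Mbeki and Ruiz (Ambassador); then Takahashi (High Commissioner); then Obi (Minister Plenipotentiary); then Kowalski (Minister Resident); then Adeyemi and Okonkwo (Chargé d'affaires).
Mbeki and Ruiz both have years accredited 22 years, so the next rule applies.
Mbeki and Ruiz are each Dean of a regional group, so the next rule applies.
Among Mbeki and Ruiz, by date of presenting credentials (earlier first) (reversed rule for this group): Mbeki (8 May 2003) before Ruiz (8 Jan 2009).
Adeyemi and Okonkwo both have years accredited 7 years, so the next rule applies.
Adeyemi and Okonkwo are each Dean of a regional group, so the next rule applies.
Among Adeyemi and Okonkwo, by date of presenting credentials (earlier first) (reversed rule for this group): Adeyemi (20 Oct 1991) before Okonkwo (17 Jan 1998).
Full order: Vance, Mbeki, Ruiz, Takahashi, Obi, Kowalski, Adeyemi, Okonkwo.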